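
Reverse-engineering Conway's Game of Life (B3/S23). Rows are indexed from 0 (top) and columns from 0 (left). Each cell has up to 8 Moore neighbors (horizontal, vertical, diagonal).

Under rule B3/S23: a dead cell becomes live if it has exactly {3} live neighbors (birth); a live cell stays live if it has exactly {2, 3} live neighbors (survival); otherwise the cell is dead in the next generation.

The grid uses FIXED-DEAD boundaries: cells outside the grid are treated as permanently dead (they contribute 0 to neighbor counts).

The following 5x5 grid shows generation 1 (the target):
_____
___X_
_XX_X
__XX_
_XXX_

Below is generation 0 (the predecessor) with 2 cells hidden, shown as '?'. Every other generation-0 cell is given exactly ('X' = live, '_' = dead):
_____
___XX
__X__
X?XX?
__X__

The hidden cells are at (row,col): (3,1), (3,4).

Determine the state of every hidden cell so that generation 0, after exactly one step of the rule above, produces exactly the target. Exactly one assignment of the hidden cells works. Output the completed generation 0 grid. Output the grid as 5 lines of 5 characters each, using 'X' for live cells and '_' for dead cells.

Answer: _____
___XX
__X__
X_XX_
__X__

Derivation:
Hidden generation-0 cells (in order): (3,1), (3,4).
A hidden cell only influences target cells in its own 3x3 neighborhood. Try each of the 2^2 = 4 assignments, step the completed generation 0 forward once under B3/S23, and compare with the target:
  (3,1)=_ (3,4)=_ -> step reproduces the target at every cell -> ACCEPT
  (3,1)=_ (3,4)=X -> step gives (2,4)='_' but target has 'X' -> reject
  (3,1)=X (3,4)=_ -> step gives (2,1)='_' but target has 'X' -> reject
  (3,1)=X (3,4)=X -> step gives (2,1)='_' but target has 'X' -> reject
Unique solution: (3,1)=dead, (3,4)=dead.
Check: live-neighbor counts of every cell in the completed generation 0:
00122
01221
13353
04331
13231
Applying B3/S23 to generation 0 with these counts gives:
_____
___X_
_XX_X
__XX_
_XXX_
which matches the target exactly.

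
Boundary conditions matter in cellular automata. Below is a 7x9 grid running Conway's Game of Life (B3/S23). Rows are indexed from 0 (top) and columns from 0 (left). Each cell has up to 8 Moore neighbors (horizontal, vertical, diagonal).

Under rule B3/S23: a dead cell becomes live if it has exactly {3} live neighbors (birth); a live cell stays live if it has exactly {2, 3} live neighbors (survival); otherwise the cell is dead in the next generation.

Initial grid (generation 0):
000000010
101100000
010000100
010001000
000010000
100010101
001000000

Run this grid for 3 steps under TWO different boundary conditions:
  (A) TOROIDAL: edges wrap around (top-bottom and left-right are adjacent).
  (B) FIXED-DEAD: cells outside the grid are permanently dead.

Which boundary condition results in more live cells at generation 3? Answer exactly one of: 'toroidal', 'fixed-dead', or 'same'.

Answer: toroidal

Derivation:
Under TOROIDAL boundary, generation 3:
000100000
000100000
101000000
101000000
100011000
000000000
101110000
Population = 13

Under FIXED-DEAD boundary, generation 3:
010000000
101000000
101000000
010000000
000011000
000011000
000000000
Population = 10

Comparison: toroidal=13, fixed-dead=10 -> toroidal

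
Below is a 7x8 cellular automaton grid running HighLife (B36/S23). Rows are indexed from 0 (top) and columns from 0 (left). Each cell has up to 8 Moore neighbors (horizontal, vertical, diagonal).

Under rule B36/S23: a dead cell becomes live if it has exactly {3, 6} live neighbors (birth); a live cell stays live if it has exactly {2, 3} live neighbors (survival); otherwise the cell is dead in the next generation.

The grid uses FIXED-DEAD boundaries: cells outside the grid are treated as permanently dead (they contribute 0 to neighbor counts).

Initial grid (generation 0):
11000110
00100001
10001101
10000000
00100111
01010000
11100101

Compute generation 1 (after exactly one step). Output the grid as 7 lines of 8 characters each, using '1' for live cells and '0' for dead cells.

Simulating step by step:
Generation 0 (given above): 22 live cells
Generation 1: 21 live cells
(generation 1 grid is the final answer)

Answer: 01000010
10001001
01000010
01001001
01100010
10011101
11100000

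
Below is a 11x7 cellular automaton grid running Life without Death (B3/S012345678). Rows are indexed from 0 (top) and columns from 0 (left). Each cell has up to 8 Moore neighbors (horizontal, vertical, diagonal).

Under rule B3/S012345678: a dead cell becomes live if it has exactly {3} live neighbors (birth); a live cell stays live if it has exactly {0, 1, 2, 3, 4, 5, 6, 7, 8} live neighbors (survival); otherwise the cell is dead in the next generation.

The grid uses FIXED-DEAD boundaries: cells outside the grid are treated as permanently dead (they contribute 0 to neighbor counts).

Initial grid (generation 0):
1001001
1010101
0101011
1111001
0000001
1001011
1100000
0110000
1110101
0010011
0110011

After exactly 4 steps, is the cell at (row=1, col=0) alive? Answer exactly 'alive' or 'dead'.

Simulating step by step:
Generation 0 (given above): 37 live cells
Generation 1: 47 live cells
1101011
1010101
0101011
1111101
1001101
1101011
1100000
0111000
1110101
1010111
0110011
Generation 2: 53 live cells
1111111
1010101
0101011
1111101
1001101
1101011
1101100
0111000
1110101
1010111
0111111
Generation 3: 55 live cells
1111111
1010101
0101011
1111101
1001101
1101011
1101110
0111010
1110101
1010111
0111111
Generation 4: 56 live cells
1111111
1010101
0101011
1111101
1001101
1101011
1101110
0111011
1110101
1010111
0111111

Cell (1,0) at generation 4: 1 -> alive

Answer: alive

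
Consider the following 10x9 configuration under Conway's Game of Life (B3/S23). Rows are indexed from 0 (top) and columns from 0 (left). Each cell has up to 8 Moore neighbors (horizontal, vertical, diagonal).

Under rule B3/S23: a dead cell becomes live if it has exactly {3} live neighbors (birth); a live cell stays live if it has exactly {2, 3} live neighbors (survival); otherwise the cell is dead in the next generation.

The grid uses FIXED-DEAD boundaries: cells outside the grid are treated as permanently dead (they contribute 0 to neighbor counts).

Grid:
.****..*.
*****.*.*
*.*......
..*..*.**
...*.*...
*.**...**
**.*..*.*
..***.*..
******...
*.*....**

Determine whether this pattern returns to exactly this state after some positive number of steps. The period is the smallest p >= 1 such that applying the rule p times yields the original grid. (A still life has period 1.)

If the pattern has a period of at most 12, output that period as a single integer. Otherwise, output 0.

Simulating and comparing each generation to the original:
Gen 0 (original, given above): 44 live cells
Gen 1: 38 live cells, differs from original
Gen 2: 33 live cells, differs from original
Gen 3: 29 live cells, differs from original
Gen 4: 29 live cells, differs from original
Gen 5: 33 live cells, differs from original
Gen 6: 32 live cells, differs from original
Gen 7: 29 live cells, differs from original
Gen 8: 19 live cells, differs from original
Gen 9: 21 live cells, differs from original
Gen 10: 16 live cells, differs from original
Gen 11: 10 live cells, differs from original
Gen 12: 9 live cells, differs from original
No period found within 12 steps.

Answer: 0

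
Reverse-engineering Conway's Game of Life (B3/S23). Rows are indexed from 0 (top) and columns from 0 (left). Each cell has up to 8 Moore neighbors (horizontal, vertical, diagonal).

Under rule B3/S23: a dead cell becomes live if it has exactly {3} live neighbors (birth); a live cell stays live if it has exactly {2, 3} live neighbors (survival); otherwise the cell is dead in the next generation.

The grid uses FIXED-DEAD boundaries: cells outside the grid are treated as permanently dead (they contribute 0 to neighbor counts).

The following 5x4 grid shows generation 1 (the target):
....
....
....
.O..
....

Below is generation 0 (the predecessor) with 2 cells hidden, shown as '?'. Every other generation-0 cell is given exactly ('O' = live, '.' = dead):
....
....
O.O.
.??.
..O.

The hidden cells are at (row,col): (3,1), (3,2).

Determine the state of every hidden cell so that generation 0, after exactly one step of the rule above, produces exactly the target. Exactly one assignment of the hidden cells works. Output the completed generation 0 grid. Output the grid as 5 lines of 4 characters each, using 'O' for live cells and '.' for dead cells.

Answer: ....
....
O.O.
....
..O.

Derivation:
Hidden generation-0 cells (in order): (3,1), (3,2).
A hidden cell only influences target cells in its own 3x3 neighborhood. Try each of the 2^2 = 4 assignments, step the completed generation 0 forward once under B3/S23, and compare with the target:
  (3,1)=. (3,2)=. -> step reproduces the target at every cell -> ACCEPT
  (3,1)=. (3,2)=O -> step gives (2,1)='O' but target has '.' -> reject
  (3,1)=O (3,2)=. -> step gives (2,1)='O' but target has '.' -> reject
  (3,1)=O (3,2)=O -> step gives (2,2)='O' but target has '.' -> reject
Unique solution: (3,1)=dead, (3,2)=dead.
Check: live-neighbor counts of every cell in the completed generation 0:
0000
1211
0201
1322
0101
Applying B3/S23 to generation 0 with these counts gives:
....
....
....
.O..
....
which matches the target exactly.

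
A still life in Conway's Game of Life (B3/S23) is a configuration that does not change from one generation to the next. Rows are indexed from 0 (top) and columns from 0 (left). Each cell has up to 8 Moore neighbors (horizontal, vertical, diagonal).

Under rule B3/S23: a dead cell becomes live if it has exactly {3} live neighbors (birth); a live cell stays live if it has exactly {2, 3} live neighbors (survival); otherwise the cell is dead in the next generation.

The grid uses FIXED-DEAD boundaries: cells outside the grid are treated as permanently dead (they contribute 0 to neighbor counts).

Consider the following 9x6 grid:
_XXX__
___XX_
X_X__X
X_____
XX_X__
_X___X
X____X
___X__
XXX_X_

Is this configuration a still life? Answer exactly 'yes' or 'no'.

Compute generation 1 and compare to generation 0 (given above):
Generation 1:
__XXX_
____X_
_X_XX_
X_X___
XXX___
_XX_X_
____X_
X_XXX_
_XXX__
Cell (0,1) differs: gen0=1 vs gen1=0 -> NOT a still life.

Answer: no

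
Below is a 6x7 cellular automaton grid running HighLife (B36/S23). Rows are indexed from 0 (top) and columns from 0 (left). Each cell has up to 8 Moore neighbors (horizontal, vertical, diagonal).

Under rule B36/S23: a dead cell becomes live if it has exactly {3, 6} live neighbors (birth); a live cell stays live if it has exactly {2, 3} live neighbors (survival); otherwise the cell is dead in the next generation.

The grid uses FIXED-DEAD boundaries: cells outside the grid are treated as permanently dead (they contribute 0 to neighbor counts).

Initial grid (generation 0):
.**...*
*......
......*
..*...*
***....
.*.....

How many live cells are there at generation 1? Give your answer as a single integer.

Answer: 8

Derivation:
Simulating step by step:
Generation 0 (given above): 11 live cells
Generation 1: 8 live cells
.*.....
.*.....
.......
..*....
*.*....
***....
Population at generation 1: 8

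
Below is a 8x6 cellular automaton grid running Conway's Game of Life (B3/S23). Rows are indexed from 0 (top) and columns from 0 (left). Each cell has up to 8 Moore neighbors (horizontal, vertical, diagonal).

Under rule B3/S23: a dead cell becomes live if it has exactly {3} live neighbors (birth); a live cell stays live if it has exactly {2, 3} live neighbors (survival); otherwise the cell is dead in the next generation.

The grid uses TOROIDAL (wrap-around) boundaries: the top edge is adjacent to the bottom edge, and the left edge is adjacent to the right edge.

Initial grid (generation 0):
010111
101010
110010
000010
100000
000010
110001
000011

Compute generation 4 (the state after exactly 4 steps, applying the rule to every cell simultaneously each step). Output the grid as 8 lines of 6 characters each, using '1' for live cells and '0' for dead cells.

Simulating step by step:
Generation 0 (given above): 18 live cells
Generation 1: 14 live cells
011000
001000
110010
110000
000001
010000
100000
011100
Generation 2: 12 live cells
000000
101100
101001
010000
010000
100000
100000
100100
Generation 3: 20 live cells
011100
101101
101101
011000
110000
110000
110001
000000
Generation 4: 11 live cells
(generation 4 grid is the final answer)

Answer: 110110
000001
000001
000101
000000
001000
010001
000000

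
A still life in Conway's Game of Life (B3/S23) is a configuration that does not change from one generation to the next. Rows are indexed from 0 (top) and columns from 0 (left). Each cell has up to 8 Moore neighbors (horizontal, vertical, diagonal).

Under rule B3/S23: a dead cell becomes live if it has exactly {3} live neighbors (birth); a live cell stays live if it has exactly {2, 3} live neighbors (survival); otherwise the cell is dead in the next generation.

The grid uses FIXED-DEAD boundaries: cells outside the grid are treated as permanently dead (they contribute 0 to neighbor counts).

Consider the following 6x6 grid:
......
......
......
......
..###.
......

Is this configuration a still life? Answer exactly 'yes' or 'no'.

Answer: no

Derivation:
Compute generation 1 and compare to generation 0 (given above):
Generation 1:
......
......
......
...#..
...#..
...#..
Cell (3,3) differs: gen0=0 vs gen1=1 -> NOT a still life.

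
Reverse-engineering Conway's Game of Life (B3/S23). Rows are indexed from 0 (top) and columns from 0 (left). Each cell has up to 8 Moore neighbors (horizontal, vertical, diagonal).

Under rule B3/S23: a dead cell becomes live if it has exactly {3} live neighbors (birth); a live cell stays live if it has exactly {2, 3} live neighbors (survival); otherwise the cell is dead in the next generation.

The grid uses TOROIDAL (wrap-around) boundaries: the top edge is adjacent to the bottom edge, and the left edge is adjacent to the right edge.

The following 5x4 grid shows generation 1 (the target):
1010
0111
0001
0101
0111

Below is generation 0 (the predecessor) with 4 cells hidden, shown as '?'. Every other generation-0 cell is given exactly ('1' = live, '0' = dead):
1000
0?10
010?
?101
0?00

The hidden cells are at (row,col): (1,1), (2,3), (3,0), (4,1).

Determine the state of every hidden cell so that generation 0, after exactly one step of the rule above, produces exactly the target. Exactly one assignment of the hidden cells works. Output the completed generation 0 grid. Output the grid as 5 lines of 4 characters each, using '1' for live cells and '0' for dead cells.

Answer: 1000
0110
0101
1101
0100

Derivation:
Hidden generation-0 cells (in order): (1,1), (2,3), (3,0), (4,1).
A hidden cell only influences target cells in its own 3x3 neighborhood. Try each of the 2^4 = 16 assignments, step the completed generation 0 forward once under B3/S23, and compare with the target:
  (1,1)=0 (2,3)=0 (3,0)=0 (4,1)=0 -> step gives (0,0)='0' but target has '1' -> reject
  (1,1)=0 (2,3)=0 (3,0)=0 (4,1)=1 -> step gives (0,0)='0' but target has '1' -> reject
  (1,1)=0 (2,3)=0 (3,0)=1 (4,1)=0 -> step gives (0,0)='0' but target has '1' -> reject
  (1,1)=0 (2,3)=0 (3,0)=1 (4,1)=1 -> step gives (0,0)='0' but target has '1' -> reject
  (1,1)=0 (2,3)=1 (3,0)=0 (4,1)=0 -> step gives (0,0)='0' but target has '1' -> reject
  (1,1)=0 (2,3)=1 (3,0)=0 (4,1)=1 -> step gives (0,0)='0' but target has '1' -> reject
  (1,1)=0 (2,3)=1 (3,0)=1 (4,1)=0 -> step gives (0,0)='0' but target has '1' -> reject
  (1,1)=0 (2,3)=1 (3,0)=1 (4,1)=1 -> step gives (0,0)='0' but target has '1' -> reject
  (1,1)=1 (2,3)=0 (3,0)=0 (4,1)=0 -> step gives (0,0)='0' but target has '1' -> reject
  (1,1)=1 (2,3)=0 (3,0)=0 (4,1)=1 -> step gives (1,0)='1' but target has '0' -> reject
  (1,1)=1 (2,3)=0 (3,0)=1 (4,1)=0 -> step gives (0,0)='0' but target has '1' -> reject
  (1,1)=1 (2,3)=0 (3,0)=1 (4,1)=1 -> step gives (1,0)='1' but target has '0' -> reject
  (1,1)=1 (2,3)=1 (3,0)=0 (4,1)=0 -> step gives (0,0)='0' but target has '1' -> reject
  (1,1)=1 (2,3)=1 (3,0)=0 (4,1)=1 -> step gives (2,1)='1' but target has '0' -> reject
  (1,1)=1 (2,3)=1 (3,0)=1 (4,1)=0 -> step gives (0,0)='0' but target has '1' -> reject
  (1,1)=1 (2,3)=1 (3,0)=1 (4,1)=1 -> step reproduces the target at every cell -> ACCEPT
Unique solution: (1,1)=live, (2,3)=live, (3,0)=live, (4,1)=live.
Check: live-neighbor counts of every cell in the completed generation 0:
2432
4333
6463
5352
5333
Applying B3/S23 to generation 0 with these counts gives:
1010
0111
0001
0101
0111
which matches the target exactly.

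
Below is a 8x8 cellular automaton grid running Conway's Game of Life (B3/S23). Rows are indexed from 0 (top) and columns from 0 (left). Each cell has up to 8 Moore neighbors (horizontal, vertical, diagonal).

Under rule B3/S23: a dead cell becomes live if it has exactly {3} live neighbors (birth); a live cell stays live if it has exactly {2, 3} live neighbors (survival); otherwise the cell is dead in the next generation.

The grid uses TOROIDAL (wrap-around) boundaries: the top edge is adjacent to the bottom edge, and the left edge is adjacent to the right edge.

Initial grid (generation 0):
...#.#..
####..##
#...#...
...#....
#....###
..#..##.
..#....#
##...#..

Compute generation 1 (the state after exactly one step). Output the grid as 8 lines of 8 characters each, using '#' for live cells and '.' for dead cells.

Simulating step by step:
Generation 0 (given above): 23 live cells
Generation 1: 30 live cells
(generation 1 grid is the final answer)

Answer: ...#.#..
####.###
#...#...
#...###.
....##.#
##...#..
#.#..#.#
###.#.#.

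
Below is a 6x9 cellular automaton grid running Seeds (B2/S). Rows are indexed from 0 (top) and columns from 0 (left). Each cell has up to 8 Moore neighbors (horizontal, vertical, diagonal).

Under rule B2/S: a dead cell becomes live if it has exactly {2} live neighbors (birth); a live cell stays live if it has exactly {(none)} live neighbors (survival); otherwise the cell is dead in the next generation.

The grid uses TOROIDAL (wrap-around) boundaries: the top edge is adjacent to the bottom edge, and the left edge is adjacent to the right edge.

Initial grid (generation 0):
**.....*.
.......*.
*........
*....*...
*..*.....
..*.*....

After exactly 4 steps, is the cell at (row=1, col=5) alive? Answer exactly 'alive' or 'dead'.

Answer: alive

Derivation:
Simulating step by step:
Generation 0 (given above): 11 live cells
Generation 1: 10 live cells
..**..*..
......*..
.*....*..
....*....
..*..*..*
.........
Generation 2: 18 live cells
.....*.*.
.*.*.....
.......*.
****..**.
...**....
.*..****.
Generation 3: 12 live cells
**.*....*
..*.*..**
....*....
.....*...
.........
..*.....*
Generation 4: 8 live cells
....*....
.....*...
......***
....*....
.........
...*...*.

Cell (1,5) at generation 4: 1 -> alive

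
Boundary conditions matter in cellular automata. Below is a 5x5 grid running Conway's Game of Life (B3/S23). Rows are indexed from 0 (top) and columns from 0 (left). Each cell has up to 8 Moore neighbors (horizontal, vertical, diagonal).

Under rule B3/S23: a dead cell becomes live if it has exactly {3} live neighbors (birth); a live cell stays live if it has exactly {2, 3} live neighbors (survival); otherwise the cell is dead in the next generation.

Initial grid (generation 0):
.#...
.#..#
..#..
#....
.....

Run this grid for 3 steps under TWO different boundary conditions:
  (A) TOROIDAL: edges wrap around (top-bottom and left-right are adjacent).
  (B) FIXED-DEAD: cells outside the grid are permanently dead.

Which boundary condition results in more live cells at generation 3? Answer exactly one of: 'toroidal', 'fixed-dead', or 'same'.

Under TOROIDAL boundary, generation 3:
.....
#..##
.#.#.
.....
.....
Population = 5

Under FIXED-DEAD boundary, generation 3:
.....
.##..
.##..
.....
.....
Population = 4

Comparison: toroidal=5, fixed-dead=4 -> toroidal

Answer: toroidal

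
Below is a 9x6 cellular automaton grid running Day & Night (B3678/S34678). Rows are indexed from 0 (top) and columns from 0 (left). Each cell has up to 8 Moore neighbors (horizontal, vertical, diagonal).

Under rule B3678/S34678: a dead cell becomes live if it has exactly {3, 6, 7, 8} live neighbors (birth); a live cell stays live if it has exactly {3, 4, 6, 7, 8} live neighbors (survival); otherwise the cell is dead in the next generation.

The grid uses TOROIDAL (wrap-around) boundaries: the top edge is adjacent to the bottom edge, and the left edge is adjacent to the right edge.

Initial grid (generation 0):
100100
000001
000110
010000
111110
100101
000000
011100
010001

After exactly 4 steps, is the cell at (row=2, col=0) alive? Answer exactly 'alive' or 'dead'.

Simulating step by step:
Generation 0 (given above): 19 live cells
Generation 1: 24 live cells
100011
000100
000000
110001
111110
100101
110110
101000
010110
Generation 2: 29 live cells
001011
000011
100000
110111
101111
011010
110110
101000
011110
Generation 3: 31 live cells
111101
100111
110101
010101
010111
000101
100100
110100
111010
Generation 4: 36 live cells
110011
111111
110110
111111
000111
000111
110001
100110
111010

Cell (2,0) at generation 4: 1 -> alive

Answer: alive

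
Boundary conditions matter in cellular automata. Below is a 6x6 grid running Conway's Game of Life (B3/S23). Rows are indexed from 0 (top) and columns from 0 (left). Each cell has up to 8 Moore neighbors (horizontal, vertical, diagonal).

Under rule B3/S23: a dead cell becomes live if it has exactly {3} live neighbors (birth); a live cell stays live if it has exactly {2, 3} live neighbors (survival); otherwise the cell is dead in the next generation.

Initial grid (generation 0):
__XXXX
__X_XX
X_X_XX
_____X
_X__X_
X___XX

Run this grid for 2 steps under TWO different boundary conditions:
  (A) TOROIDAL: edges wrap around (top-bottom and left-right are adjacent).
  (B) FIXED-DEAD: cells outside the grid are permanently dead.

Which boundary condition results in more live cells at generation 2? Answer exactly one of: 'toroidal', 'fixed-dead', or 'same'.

Under TOROIDAL boundary, generation 2:
X__X__
X_X___
XX____
XXX___
X__X__
X_XX__
Population = 14

Under FIXED-DEAD boundary, generation 2:
______
_XX___
_X____
__X_X_
___X__
____XX
Population = 8

Comparison: toroidal=14, fixed-dead=8 -> toroidal

Answer: toroidal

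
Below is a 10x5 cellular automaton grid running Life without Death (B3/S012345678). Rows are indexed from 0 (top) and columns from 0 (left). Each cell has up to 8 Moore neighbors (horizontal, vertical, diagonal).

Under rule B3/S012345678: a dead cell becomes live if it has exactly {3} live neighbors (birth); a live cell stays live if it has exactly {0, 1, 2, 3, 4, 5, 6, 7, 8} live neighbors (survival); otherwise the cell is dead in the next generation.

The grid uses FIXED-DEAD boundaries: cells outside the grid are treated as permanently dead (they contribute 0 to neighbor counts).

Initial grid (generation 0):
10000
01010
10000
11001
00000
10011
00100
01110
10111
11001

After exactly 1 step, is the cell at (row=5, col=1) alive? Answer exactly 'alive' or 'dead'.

Answer: dead

Derivation:
Simulating step by step:
Generation 0 (given above): 21 live cells
Generation 1: 30 live cells
10000
11010
10100
11001
11011
10011
00101
01111
10111
11101

Cell (5,1) at generation 1: 0 -> dead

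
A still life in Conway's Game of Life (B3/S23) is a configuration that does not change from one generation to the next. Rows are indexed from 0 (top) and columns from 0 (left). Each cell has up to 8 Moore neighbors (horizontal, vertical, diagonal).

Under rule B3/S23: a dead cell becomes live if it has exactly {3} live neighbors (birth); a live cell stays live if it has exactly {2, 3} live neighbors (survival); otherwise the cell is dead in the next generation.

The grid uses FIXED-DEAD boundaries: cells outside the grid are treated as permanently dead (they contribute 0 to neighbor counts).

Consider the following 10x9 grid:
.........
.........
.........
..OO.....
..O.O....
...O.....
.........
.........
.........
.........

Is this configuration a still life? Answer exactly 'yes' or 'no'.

Compute generation 1 and compare to generation 0 (given above):
Generation 1:
.........
.........
.........
..OO.....
..O.O....
...O.....
.........
.........
.........
.........
The grids are IDENTICAL -> still life.

Answer: yes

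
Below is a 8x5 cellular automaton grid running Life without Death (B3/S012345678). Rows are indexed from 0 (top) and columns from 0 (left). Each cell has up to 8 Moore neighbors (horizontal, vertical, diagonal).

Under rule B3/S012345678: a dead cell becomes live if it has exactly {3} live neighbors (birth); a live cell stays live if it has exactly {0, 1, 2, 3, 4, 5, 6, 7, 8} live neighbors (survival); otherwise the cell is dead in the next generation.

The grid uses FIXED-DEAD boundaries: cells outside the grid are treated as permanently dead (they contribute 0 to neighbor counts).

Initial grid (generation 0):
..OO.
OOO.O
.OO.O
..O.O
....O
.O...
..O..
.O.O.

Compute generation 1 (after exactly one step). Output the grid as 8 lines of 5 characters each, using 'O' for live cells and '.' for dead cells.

Simulating step by step:
Generation 0 (given above): 16 live cells
Generation 1: 21 live cells
(generation 1 grid is the final answer)

Answer: ..OO.
OOO.O
OOO.O
.OO.O
...OO
.O...
.OO..
.OOO.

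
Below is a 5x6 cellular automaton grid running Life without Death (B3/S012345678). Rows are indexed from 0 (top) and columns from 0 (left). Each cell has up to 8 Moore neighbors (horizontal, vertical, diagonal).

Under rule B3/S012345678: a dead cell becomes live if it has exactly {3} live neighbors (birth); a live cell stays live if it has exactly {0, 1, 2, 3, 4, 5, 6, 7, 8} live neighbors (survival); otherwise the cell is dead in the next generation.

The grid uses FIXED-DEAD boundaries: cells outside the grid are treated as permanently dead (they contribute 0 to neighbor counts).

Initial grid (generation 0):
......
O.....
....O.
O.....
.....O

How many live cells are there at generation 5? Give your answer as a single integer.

Simulating step by step:
Generation 0 (given above): 4 live cells
Generation 1: 4 live cells
......
O.....
....O.
O.....
.....O
Generation 2: 4 live cells
......
O.....
....O.
O.....
.....O
Generation 3: 4 live cells
......
O.....
....O.
O.....
.....O
Generation 4: 4 live cells
......
O.....
....O.
O.....
.....O
Generation 5: 4 live cells
......
O.....
....O.
O.....
.....O
Population at generation 5: 4

Answer: 4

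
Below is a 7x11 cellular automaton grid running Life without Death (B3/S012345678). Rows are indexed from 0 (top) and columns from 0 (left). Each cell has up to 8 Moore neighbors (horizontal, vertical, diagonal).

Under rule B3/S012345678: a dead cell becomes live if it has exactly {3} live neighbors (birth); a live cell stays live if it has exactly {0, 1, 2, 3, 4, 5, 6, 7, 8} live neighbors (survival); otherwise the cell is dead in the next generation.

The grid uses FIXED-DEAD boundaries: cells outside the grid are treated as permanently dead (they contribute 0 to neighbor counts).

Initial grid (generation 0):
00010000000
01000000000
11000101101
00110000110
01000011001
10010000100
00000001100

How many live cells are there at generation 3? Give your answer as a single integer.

Simulating step by step:
Generation 0 (given above): 21 live cells
Generation 1: 28 live cells
00010000000
11100000000
11000101101
10110000111
01010011001
10010010110
00000001100
Generation 2: 36 live cells
01110000000
11100000000
11010101101
10111000111
11011011001
10110010110
00000001110
Generation 3: 41 live cells
11110000000
11101000000
11010101101
10111000111
11011011001
10111110111
00000001110
Population at generation 3: 41

Answer: 41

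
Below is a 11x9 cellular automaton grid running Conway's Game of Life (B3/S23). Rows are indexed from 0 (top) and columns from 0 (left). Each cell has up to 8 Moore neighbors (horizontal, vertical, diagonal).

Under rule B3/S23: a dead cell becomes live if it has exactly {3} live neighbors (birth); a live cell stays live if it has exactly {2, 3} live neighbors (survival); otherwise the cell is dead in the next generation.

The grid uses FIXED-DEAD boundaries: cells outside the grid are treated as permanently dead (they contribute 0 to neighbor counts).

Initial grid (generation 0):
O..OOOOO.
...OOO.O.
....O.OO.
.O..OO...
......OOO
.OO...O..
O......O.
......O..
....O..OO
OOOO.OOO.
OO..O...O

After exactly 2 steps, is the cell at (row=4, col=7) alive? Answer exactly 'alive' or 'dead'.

Answer: dead

Derivation:
Simulating step by step:
Generation 0 (given above): 39 live cells
Generation 1: 34 live cells
...O...O.
........O
.......O.
....O...O
.OO...OO.
.O....O.O
.O....OO.
......O.O
.OOOO...O
O.OO.OO..
O..OOOOO.
Generation 2: 31 live cells
.........
.......OO
.......OO
......O.O
.OO..OO.O
OO...O..O
.....OO.O
.O.O.OO.O
.O..O.O..
O........
.OOO...O.

Cell (4,7) at generation 2: 0 -> dead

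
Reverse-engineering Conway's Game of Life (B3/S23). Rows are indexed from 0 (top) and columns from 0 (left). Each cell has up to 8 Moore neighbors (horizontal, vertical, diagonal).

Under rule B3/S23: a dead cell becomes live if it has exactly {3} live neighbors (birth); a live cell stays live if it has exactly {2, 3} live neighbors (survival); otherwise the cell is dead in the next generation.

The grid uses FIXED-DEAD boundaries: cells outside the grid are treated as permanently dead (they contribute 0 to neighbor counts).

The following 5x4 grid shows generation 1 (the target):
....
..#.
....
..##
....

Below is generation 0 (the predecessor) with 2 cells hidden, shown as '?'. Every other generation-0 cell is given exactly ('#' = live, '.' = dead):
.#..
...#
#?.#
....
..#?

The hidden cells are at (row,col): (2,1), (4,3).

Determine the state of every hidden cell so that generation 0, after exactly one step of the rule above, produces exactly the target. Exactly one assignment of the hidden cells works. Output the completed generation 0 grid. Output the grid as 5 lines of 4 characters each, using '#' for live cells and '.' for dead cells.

Answer: .#..
...#
#..#
....
..##

Derivation:
Hidden generation-0 cells (in order): (2,1), (4,3).
A hidden cell only influences target cells in its own 3x3 neighborhood. Try each of the 2^2 = 4 assignments, step the completed generation 0 forward once under B3/S23, and compare with the target:
  (2,1)=. (4,3)=. -> step gives (3,2)='.' but target has '#' -> reject
  (2,1)=. (4,3)=# -> step reproduces the target at every cell -> ACCEPT
  (2,1)=# (4,3)=. -> step gives (1,0)='#' but target has '.' -> reject
  (2,1)=# (4,3)=# -> step gives (1,0)='#' but target has '.' -> reject
Unique solution: (2,1)=dead, (4,3)=live.
Check: live-neighbor counts of every cell in the completed generation 0:
1021
2231
0121
1233
0111
Applying B3/S23 to generation 0 with these counts gives:
....
..#.
....
..##
....
which matches the target exactly.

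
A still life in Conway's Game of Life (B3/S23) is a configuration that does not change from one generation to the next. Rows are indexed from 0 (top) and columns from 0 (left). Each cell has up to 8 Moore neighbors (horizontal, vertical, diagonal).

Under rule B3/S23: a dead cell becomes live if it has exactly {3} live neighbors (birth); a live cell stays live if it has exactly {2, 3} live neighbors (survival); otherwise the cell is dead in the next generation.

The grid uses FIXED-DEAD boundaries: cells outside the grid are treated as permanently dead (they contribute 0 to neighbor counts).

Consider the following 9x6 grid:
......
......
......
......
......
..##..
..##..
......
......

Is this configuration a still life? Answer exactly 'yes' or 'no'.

Compute generation 1 and compare to generation 0 (given above):
Generation 1:
......
......
......
......
......
..##..
..##..
......
......
The grids are IDENTICAL -> still life.

Answer: yes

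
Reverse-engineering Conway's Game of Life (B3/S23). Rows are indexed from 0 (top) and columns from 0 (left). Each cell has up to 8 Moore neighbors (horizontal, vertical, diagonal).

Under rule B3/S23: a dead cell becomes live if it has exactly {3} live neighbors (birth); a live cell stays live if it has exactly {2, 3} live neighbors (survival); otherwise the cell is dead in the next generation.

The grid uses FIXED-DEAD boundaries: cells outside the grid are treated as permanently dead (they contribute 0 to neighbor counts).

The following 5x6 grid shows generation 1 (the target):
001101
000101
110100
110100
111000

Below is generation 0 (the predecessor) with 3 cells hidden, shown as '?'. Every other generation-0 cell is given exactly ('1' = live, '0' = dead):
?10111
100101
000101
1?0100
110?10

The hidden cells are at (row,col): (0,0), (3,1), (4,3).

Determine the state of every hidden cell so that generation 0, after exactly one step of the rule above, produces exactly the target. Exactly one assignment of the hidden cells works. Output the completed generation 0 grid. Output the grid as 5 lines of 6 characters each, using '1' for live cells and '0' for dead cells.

Hidden generation-0 cells (in order): (0,0), (3,1), (4,3).
A hidden cell only influences target cells in its own 3x3 neighborhood. Try each of the 2^3 = 8 assignments, step the completed generation 0 forward once under B3/S23, and compare with the target:
  (0,0)=0 (3,1)=0 (4,3)=0 -> step gives (2,0)='0' but target has '1' -> reject
  (0,0)=0 (3,1)=0 (4,3)=1 -> step gives (2,0)='0' but target has '1' -> reject
  (0,0)=0 (3,1)=1 (4,3)=0 -> step reproduces the target at every cell -> ACCEPT
  (0,0)=0 (3,1)=1 (4,3)=1 -> step gives (4,2)='0' but target has '1' -> reject
  (0,0)=1 (3,1)=0 (4,3)=0 -> step gives (0,0)='1' but target has '0' -> reject
  (0,0)=1 (3,1)=0 (4,3)=1 -> step gives (0,0)='1' but target has '0' -> reject
  (0,0)=1 (3,1)=1 (4,3)=0 -> step gives (0,0)='1' but target has '0' -> reject
  (0,0)=1 (3,1)=1 (4,3)=1 -> step gives (0,0)='1' but target has '0' -> reject
Unique solution: (0,0)=dead, (3,1)=live, (4,3)=dead.
Check: live-neighbor counts of every cell in the completed generation 0:
213242
124373
334251
334242
333211
Applying B3/S23 to generation 0 with these counts gives:
001101
000101
110100
110100
111000
which matches the target exactly.

Answer: 010111
100101
000101
110100
110010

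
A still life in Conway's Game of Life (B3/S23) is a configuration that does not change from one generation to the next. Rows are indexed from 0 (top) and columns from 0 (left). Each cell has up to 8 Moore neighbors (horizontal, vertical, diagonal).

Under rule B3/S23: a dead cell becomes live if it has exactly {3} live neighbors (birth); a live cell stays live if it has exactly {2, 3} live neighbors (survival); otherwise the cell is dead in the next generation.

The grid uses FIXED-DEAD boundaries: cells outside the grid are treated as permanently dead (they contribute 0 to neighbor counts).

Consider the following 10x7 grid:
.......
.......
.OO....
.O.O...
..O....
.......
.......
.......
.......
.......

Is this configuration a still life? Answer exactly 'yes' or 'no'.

Compute generation 1 and compare to generation 0 (given above):
Generation 1:
.......
.......
.OO....
.O.O...
..O....
.......
.......
.......
.......
.......
The grids are IDENTICAL -> still life.

Answer: yes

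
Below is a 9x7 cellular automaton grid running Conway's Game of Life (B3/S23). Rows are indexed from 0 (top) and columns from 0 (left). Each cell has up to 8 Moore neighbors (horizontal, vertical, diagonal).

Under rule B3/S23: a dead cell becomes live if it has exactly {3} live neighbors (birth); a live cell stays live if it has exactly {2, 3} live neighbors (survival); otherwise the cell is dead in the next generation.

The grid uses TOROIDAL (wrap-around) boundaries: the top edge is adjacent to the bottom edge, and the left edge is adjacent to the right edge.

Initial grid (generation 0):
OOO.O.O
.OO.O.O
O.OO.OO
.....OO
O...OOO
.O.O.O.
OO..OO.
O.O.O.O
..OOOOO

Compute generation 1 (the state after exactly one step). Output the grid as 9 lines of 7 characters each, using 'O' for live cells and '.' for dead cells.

Simulating step by step:
Generation 0 (given above): 36 live cells
Generation 1: 10 live cells
(generation 1 grid is the final answer)

Answer: .......
....O..
..OO...
.O.O...
O......
.OOO...
.......
..O....
.......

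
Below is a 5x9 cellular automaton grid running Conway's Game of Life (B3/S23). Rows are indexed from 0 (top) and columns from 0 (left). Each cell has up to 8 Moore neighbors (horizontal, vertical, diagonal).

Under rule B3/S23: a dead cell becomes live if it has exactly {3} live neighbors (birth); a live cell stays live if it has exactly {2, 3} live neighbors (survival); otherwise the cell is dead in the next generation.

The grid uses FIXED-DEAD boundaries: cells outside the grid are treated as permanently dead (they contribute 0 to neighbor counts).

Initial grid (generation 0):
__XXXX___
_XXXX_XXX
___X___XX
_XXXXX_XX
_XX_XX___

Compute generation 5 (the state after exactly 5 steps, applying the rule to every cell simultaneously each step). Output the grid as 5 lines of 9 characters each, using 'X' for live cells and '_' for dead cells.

Simulating step by step:
Generation 0 (given above): 25 live cells
Generation 1: 14 live cells
_X___XXX_
_X____X_X
_________
_X___X_XX
_X___XX__
Generation 2: 12 live cells
_____XXX_
_____XX__
______X_X
_____X_X_
_____XXX_
Generation 3: 6 live cells
_____X_X_
_________
_________
_____X__X
_____X_X_
Generation 4: 2 live cells
_________
_________
_________
______X__
______X__
Generation 5: 0 live cells
(generation 5 grid is the final answer)

Answer: _________
_________
_________
_________
_________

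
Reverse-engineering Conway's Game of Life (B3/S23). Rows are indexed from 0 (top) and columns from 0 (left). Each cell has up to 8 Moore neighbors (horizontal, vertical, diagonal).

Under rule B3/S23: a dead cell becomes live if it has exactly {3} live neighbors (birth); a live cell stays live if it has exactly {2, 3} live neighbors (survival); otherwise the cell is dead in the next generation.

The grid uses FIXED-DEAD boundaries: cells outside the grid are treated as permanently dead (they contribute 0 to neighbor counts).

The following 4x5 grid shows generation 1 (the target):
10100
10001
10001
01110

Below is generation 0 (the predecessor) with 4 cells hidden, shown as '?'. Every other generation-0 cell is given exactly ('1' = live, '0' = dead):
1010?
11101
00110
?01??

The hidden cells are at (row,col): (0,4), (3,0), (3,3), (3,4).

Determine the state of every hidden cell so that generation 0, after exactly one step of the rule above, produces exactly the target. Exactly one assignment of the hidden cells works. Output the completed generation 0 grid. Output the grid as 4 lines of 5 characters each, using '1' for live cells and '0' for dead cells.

Hidden generation-0 cells (in order): (0,4), (3,0), (3,3), (3,4).
A hidden cell only influences target cells in its own 3x3 neighborhood. Try each of the 2^4 = 16 assignments, step the completed generation 0 forward once under B3/S23, and compare with the target:
  (0,4)=0 (3,0)=0 (3,3)=0 (3,4)=0 -> step gives (0,3)='1' but target has '0' -> reject
  (0,4)=0 (3,0)=0 (3,3)=0 (3,4)=1 -> step gives (0,3)='1' but target has '0' -> reject
  (0,4)=0 (3,0)=0 (3,3)=1 (3,4)=0 -> step gives (0,3)='1' but target has '0' -> reject
  (0,4)=0 (3,0)=0 (3,3)=1 (3,4)=1 -> step gives (0,3)='1' but target has '0' -> reject
  (0,4)=0 (3,0)=1 (3,3)=0 (3,4)=0 -> step gives (0,3)='1' but target has '0' -> reject
  (0,4)=0 (3,0)=1 (3,3)=0 (3,4)=1 -> step gives (0,3)='1' but target has '0' -> reject
  (0,4)=0 (3,0)=1 (3,3)=1 (3,4)=0 -> step gives (0,3)='1' but target has '0' -> reject
  (0,4)=0 (3,0)=1 (3,3)=1 (3,4)=1 -> step gives (0,3)='1' but target has '0' -> reject
  (0,4)=1 (3,0)=0 (3,3)=0 (3,4)=0 -> step gives (2,0)='0' but target has '1' -> reject
  (0,4)=1 (3,0)=0 (3,3)=0 (3,4)=1 -> step gives (2,0)='0' but target has '1' -> reject
  (0,4)=1 (3,0)=0 (3,3)=1 (3,4)=0 -> step gives (2,0)='0' but target has '1' -> reject
  (0,4)=1 (3,0)=0 (3,3)=1 (3,4)=1 -> step gives (2,0)='0' but target has '1' -> reject
  (0,4)=1 (3,0)=1 (3,3)=0 (3,4)=0 -> step gives (2,4)='0' but target has '1' -> reject
  (0,4)=1 (3,0)=1 (3,3)=0 (3,4)=1 -> step gives (3,3)='0' but target has '1' -> reject
  (0,4)=1 (3,0)=1 (3,3)=1 (3,4)=0 -> step reproduces the target at every cell -> ACCEPT
  (0,4)=1 (3,0)=1 (3,3)=1 (3,4)=1 -> step gives (2,4)='0' but target has '1' -> reject
Unique solution: (0,4)=live, (3,0)=live, (3,3)=live, (3,4)=dead.
Check: live-neighbor counts of every cell in the completed generation 0:
25241
25462
36553
03332
Applying B3/S23 to generation 0 with these counts gives:
10100
10001
10001
01110
which matches the target exactly.

Answer: 10101
11101
00110
10110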